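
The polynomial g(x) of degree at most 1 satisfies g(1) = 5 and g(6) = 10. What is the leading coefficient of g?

Write g(x) = ax + b. Substituting each data point gives a linear system:
  a + b = 5
  6a + b = 10
Solving the system yields a = 1, b = 4.
So g(x) = x + 4.
The leading coefficient is 1.

1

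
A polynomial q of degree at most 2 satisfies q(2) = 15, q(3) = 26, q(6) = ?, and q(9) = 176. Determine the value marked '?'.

The 3 known points determine the degree-2 polynomial uniquely.
Write q(u) = au^2 + bu + c. Substituting each data point gives a linear system:
  4a + 2b + c = 15
  9a + 3b + c = 26
  81a + 9b + c = 176
Solving the system yields a = 2, b = 1, c = 5.
So q(u) = 2u^2 + u + 5.
Then q(6) = 83.

83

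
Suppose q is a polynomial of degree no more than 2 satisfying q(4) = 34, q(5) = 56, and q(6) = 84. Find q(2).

8

Write q(u) = au^2 + bu + c. Substituting each data point gives a linear system:
  16a + 4b + c = 34
  25a + 5b + c = 56
  36a + 6b + c = 84
Solving the system yields a = 3, b = -5, c = 6.
So q(u) = 3u^2 - 5u + 6.
Then q(2) = 8.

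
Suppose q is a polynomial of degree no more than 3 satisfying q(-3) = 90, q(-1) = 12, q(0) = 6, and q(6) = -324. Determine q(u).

q(u) = -2u^3 + 3u^2 - u + 6

Write q(u) = au^3 + bu^2 + cu + d. Substituting each data point gives a linear system:
  -27a + 9b - 3c + d = 90
  -a + b - c + d = 12
  d = 6
  216a + 36b + 6c + d = -324
Solving the system yields a = -2, b = 3, c = -1, d = 6.
So q(u) = -2u^3 + 3u^2 - u + 6.
Check: q(0) = 6. ✓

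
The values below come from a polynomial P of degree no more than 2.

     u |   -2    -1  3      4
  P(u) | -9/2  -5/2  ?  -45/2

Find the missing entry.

The 3 known points determine the degree-2 polynomial uniquely.
Write P(u) = au^2 + bu + c. Substituting each data point gives a linear system:
  4a - 2b + c = -9/2
  a - b + c = -5/2
  16a + 4b + c = -45/2
Solving the system yields a = -1, b = -1, c = -5/2.
So P(u) = -u² - u - 5/2.
Then P(3) = -29/2.

-29/2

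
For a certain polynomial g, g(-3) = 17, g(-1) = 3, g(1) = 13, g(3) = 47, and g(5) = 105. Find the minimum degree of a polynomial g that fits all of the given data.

2

Forward differences of the values at u = -3, -1, 1, 3, 5:
  g  : 17  3  13  47  105
  Δ  : -14  10  34  58
  Δ^2: 24  24  24
  Δ^3: 0  0
  Δ^4: 0
The second differences are constant (24) and nonzero, while all higher differences vanish, so the minimal degree is 2.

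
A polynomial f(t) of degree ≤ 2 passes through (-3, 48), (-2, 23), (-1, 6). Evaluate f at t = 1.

-4

Forward differences of the values at t = -3, -2, -1:
  f  : 48  23  6
  Δ  : -25  -17
  Δ^2: 8
The second differences are constant, confirming degree 2.
Interpolating (Newton forward form) and evaluating at t = 1 gives f(1) = -4.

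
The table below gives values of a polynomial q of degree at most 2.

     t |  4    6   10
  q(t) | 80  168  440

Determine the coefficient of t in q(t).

4

Write q(t) = at^2 + bt + c. Substituting each data point gives a linear system:
  16a + 4b + c = 80
  36a + 6b + c = 168
  100a + 10b + c = 440
Solving the system yields a = 4, b = 4, c = 0.
So q(t) = 4t² + 4t.
The coefficient of t is 4.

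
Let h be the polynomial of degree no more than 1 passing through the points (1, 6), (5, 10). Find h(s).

Using the Lagrange interpolation formula with nodes 1, 5:
  L_0(s) = (s - 5) / -4
  L_1(s) = (s - 1) / 4
Then h(s) = 6·L_0(s) + 10·L_1(s).
Expanding and collecting terms gives h(s) = s + 5.
Check: h(5) = 10. ✓

h(s) = s + 5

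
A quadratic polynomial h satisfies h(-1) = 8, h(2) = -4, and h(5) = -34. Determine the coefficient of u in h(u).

Write h(u) = au^2 + bu + c. Substituting each data point gives a linear system:
  a - b + c = 8
  4a + 2b + c = -4
  25a + 5b + c = -34
Solving the system yields a = -1, b = -3, c = 6.
So h(u) = -u^2 - 3u + 6.
The coefficient of u is -3.

-3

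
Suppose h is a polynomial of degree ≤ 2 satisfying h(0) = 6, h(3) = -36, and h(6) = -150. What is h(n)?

h(n) = -4n^2 - 2n + 6

Write h(n) = an^2 + bn + c. Substituting each data point gives a linear system:
  c = 6
  9a + 3b + c = -36
  36a + 6b + c = -150
Solving the system yields a = -4, b = -2, c = 6.
So h(n) = -4n^2 - 2n + 6.
Check: h(6) = -150. ✓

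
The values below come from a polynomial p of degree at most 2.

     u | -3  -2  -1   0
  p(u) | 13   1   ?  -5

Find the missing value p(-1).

The 3 known points determine the degree-2 polynomial uniquely.
Write p(u) = au^2 + bu + c. Substituting each data point gives a linear system:
  9a - 3b + c = 13
  4a - 2b + c = 1
  c = -5
Solving the system yields a = 3, b = 3, c = -5.
So p(u) = 3u² + 3u - 5.
Then p(-1) = -5.

-5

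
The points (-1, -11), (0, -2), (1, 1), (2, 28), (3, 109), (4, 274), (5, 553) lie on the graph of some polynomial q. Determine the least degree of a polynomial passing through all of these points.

Forward differences of the values at n = -1, 0, 1, 2, 3, 4, 5:
  q  : -11  -2  1  28  109  274  553
  Δ  : 9  3  27  81  165  279
  Δ^2: -6  24  54  84  114
  Δ^3: 30  30  30  30
  Δ^4: 0  0  0
  Δ^5: 0  0
  Δ^6: 0
The third differences are constant (30) and nonzero, while all higher differences vanish, so the minimal degree is 3.

3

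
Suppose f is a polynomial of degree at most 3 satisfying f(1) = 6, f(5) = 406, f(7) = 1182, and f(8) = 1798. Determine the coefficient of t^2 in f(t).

Write f(t) = at^3 + bt^2 + ct + d. Substituting each data point gives a linear system:
  a + b + c + d = 6
  125a + 25b + 5c + d = 406
  343a + 49b + 7c + d = 1182
  512a + 64b + 8c + d = 1798
Solving the system yields a = 4, b = -4, c = 0, d = 6.
So f(t) = 4t^3 - 4t^2 + 6.
The coefficient of t^2 is -4.

-4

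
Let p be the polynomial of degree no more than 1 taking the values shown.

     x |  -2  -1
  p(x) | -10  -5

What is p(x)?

p(x) = 5x

Using the Lagrange interpolation formula with nodes -2, -1:
  L_0(x) = (x + 1) / -1
  L_1(x) = (x + 2) / 1
Then p(x) = -10·L_0(x) - 5·L_1(x).
Expanding and collecting terms gives p(x) = 5x.
Check: p(-1) = -5. ✓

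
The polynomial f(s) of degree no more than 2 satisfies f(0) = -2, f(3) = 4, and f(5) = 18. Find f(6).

28

Using the Lagrange interpolation formula with nodes 0, 3, 5:
  L_0(s) = (s - 3)(s - 5) / 15
  L_1(s) = s(s - 5) / -6
  L_2(s) = s(s - 3) / 10
Then f(s) = -2·L_0(s) + 4·L_1(s) + 18·L_2(s).
Expanding and collecting terms gives f(s) = s^2 - s - 2.
Evaluating at s = 6: f(6) = 28.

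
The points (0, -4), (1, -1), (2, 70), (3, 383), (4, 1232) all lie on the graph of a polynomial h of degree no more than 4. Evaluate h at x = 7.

Write h(x) = ax^4 + bx^3 + cx^2 + dx + e. Substituting each data point gives a linear system:
  e = -4
  a + b + c + d + e = -1
  16a + 8b + 4c + 2d + e = 70
  81a + 27b + 9c + 3d + e = 383
  256a + 64b + 16c + 4d + e = 1232
Solving the system yields a = 5, b = -1, c = 2, d = -3, e = -4.
So h(x) = 5x^4 - x^3 + 2x^2 - 3x - 4.
Then h(7) = 11735.

11735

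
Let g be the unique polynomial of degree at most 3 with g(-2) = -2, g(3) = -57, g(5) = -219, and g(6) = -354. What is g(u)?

Write g(u) = au^3 + bu^2 + cu + d. Substituting each data point gives a linear system:
  -8a + 4b - 2c + d = -2
  27a + 9b + 3c + d = -57
  125a + 25b + 5c + d = -219
  216a + 36b + 6c + d = -354
Solving the system yields a = -1, b = -4, c = 0, d = 6.
So g(u) = -u^3 - 4u^2 + 6.
Check: g(3) = -57. ✓

g(u) = -u^3 - 4u^2 + 6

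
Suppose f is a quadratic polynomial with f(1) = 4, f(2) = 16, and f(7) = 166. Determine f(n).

Write f(n) = an^2 + bn + c. Substituting each data point gives a linear system:
  a + b + c = 4
  4a + 2b + c = 16
  49a + 7b + c = 166
Solving the system yields a = 3, b = 3, c = -2.
So f(n) = 3n^2 + 3n - 2.
Check: f(7) = 166. ✓

f(n) = 3n^2 + 3n - 2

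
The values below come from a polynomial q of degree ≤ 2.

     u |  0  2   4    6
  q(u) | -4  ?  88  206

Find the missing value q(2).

The 3 known points determine the degree-2 polynomial uniquely.
Write q(u) = au^2 + bu + c. Substituting each data point gives a linear system:
  c = -4
  16a + 4b + c = 88
  36a + 6b + c = 206
Solving the system yields a = 6, b = -1, c = -4.
So q(u) = 6u^2 - u - 4.
Then q(2) = 18.

18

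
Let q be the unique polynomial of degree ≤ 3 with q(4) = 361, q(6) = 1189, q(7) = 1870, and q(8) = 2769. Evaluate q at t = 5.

696

Using the Lagrange interpolation formula with nodes 4, 6, 7, 8:
  L_0(t) = (t - 6)(t - 7)(t - 8) / -24
  L_1(t) = (t - 4)(t - 7)(t - 8) / 4
  L_2(t) = (t - 4)(t - 6)(t - 8) / -3
  L_3(t) = (t - 4)(t - 6)(t - 7) / 8
Then q(t) = 361·L_0(t) + 1189·L_1(t) + 1870·L_2(t) + 2769·L_3(t).
Expanding and collecting terms gives q(t) = 5t³ + 4t² - 6t + 1.
Evaluating at t = 5: q(5) = 696.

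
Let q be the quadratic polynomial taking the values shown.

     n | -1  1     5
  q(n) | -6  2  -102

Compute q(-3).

Write q(n) = an^2 + bn + c. Substituting each data point gives a linear system:
  a - b + c = -6
  a + b + c = 2
  25a + 5b + c = -102
Solving the system yields a = -5, b = 4, c = 3.
So q(n) = -5n² + 4n + 3.
Then q(-3) = -54.

-54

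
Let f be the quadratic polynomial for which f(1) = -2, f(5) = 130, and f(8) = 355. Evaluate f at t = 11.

Write f(t) = at^2 + bt + c. Substituting each data point gives a linear system:
  a + b + c = -2
  25a + 5b + c = 130
  64a + 8b + c = 355
Solving the system yields a = 6, b = -3, c = -5.
So f(t) = 6t² - 3t - 5.
Then f(11) = 688.

688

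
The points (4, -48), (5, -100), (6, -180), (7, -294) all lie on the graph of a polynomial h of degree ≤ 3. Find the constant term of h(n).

Write h(n) = an^3 + bn^2 + cn + d. Substituting each data point gives a linear system:
  64a + 16b + 4c + d = -48
  125a + 25b + 5c + d = -100
  216a + 36b + 6c + d = -180
  343a + 49b + 7c + d = -294
Solving the system yields a = -1, b = 1, c = 0, d = 0.
So h(n) = -n^3 + n^2.
The constant term is 0.

0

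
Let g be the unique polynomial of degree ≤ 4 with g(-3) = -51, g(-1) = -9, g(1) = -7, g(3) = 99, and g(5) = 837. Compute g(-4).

Write g(x) = ax^4 + bx^3 + cx^2 + dx + e. Substituting each data point gives a linear system:
  81a - 27b + 9c - 3d + e = -51
  a - b + c - d + e = -9
  a + b + c + d + e = -7
  81a + 27b + 9c + 3d + e = 99
  625a + 125b + 25c + 5d + e = 837
Solving the system yields a = 1, b = 3, c = -6, d = -2, e = -3.
So g(x) = x^4 + 3x^3 - 6x^2 - 2x - 3.
Then g(-4) = -27.

-27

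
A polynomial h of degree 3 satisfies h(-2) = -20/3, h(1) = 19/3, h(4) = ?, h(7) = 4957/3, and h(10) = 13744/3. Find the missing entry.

The 4 known points determine the degree-3 polynomial uniquely.
Write h(n) = an^3 + bn^2 + cn + d. Substituting each data point gives a linear system:
  -8a + 4b - 2c + d = -20/3
  a + b + c + d = 19/3
  343a + 49b + 7c + d = 4957/3
  1000a + 100b + 10c + d = 13744/3
Solving the system yields a = 4, b = 6, c = -5/3, d = -2.
So h(n) = 4n^3 + 6n^2 - (5/3)n - 2.
Then h(4) = 1030/3.

1030/3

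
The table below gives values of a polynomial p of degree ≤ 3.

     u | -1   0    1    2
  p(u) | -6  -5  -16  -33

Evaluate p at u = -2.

Using the Lagrange interpolation formula with nodes -1, 0, 1, 2:
  L_0(u) = u(u - 1)(u - 2) / -6
  L_1(u) = (u + 1)(u - 1)(u - 2) / 2
  L_2(u) = (u + 1)u(u - 2) / -2
  L_3(u) = (u + 1)u(u - 1) / 6
Then p(u) = -6·L_0(u) - 5·L_1(u) - 16·L_2(u) - 33·L_3(u).
Expanding and collecting terms gives p(u) = u³ - 6u² - 6u - 5.
Evaluating at u = -2: p(-2) = -25.

-25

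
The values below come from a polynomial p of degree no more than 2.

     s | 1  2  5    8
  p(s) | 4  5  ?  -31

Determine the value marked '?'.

The 3 known points determine the degree-2 polynomial uniquely.
Write p(s) = as^2 + bs + c. Substituting each data point gives a linear system:
  a + b + c = 4
  4a + 2b + c = 5
  64a + 8b + c = -31
Solving the system yields a = -1, b = 4, c = 1.
So p(s) = -s^2 + 4s + 1.
Then p(5) = -4.

-4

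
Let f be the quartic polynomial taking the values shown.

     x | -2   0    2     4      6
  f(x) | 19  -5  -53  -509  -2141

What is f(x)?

Using the Lagrange interpolation formula with nodes -2, 0, 2, 4, 6:
  L_0(x) = x(x - 2)(x - 4)(x - 6) / 384
  L_1(x) = (x + 2)(x - 2)(x - 4)(x - 6) / -96
  L_2(x) = (x + 2)x(x - 4)(x - 6) / 64
  L_3(x) = (x + 2)x(x - 2)(x - 6) / -96
  L_4(x) = (x + 2)x(x - 2)(x - 4) / 384
Then f(x) = 19·L_0(x) - 5·L_1(x) - 53·L_2(x) - 509·L_3(x) - 2141·L_4(x).
Expanding and collecting terms gives f(x) = -x⁴ - 4x³ + x² - 2x - 5.
Check: f(0) = -5. ✓

f(x) = -x^4 - 4x^3 + x^2 - 2x - 5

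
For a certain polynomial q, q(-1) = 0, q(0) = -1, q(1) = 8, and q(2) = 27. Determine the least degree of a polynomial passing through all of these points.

2

Forward differences of the values at n = -1, 0, 1, 2:
  q  : 0  -1  8  27
  Δ  : -1  9  19
  Δ^2: 10  10
  Δ^3: 0
The second differences are constant (10) and nonzero, while all higher differences vanish, so the minimal degree is 2.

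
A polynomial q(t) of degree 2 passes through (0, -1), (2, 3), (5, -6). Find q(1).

Using the Lagrange interpolation formula with nodes 0, 2, 5:
  L_0(t) = (t - 2)(t - 5) / 10
  L_1(t) = t(t - 5) / -6
  L_2(t) = t(t - 2) / 15
Then q(t) = -1·L_0(t) + 3·L_1(t) - 6·L_2(t).
Expanding and collecting terms gives q(t) = -t^2 + 4t - 1.
Evaluating at t = 1: q(1) = 2.

2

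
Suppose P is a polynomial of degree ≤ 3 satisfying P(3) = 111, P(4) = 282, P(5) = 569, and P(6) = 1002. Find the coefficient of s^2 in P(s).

-2

Write P(s) = as^3 + bs^2 + cs + d. Substituting each data point gives a linear system:
  27a + 9b + 3c + d = 111
  64a + 16b + 4c + d = 282
  125a + 25b + 5c + d = 569
  216a + 36b + 6c + d = 1002
Solving the system yields a = 5, b = -2, c = 0, d = -6.
So P(s) = 5s^3 - 2s^2 - 6.
The coefficient of s^2 is -2.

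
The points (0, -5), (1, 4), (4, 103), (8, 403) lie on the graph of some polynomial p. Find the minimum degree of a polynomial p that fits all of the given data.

2

Divided differences on the nodes 0, 1, 4, 8:
  order 0: -5  4  103  403
  order 1: 9  33  75
  order 2: 6  6
  order 3: 0
The order-2 divided differences are all 6 (nonzero) and every higher order vanishes, so the data lies on a polynomial of degree exactly 2.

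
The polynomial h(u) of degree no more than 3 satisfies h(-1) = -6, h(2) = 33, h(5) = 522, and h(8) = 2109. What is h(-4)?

-243

Write h(u) = au^3 + bu^2 + cu + d. Substituting each data point gives a linear system:
  -a + b - c + d = -6
  8a + 4b + 2c + d = 33
  125a + 25b + 5c + d = 522
  512a + 64b + 8c + d = 2109
Solving the system yields a = 4, b = 1, c = 0, d = -3.
So h(u) = 4u^3 + u^2 - 3.
Then h(-4) = -243.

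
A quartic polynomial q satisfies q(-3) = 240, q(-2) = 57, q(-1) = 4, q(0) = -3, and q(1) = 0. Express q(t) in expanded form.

q(t) = 2t^4 - 2t^3 + 3t^2 - 3

Write q(t) = at^4 + bt^3 + ct^2 + dt + e. Substituting each data point gives a linear system:
  81a - 27b + 9c - 3d + e = 240
  16a - 8b + 4c - 2d + e = 57
  a - b + c - d + e = 4
  e = -3
  a + b + c + d + e = 0
Solving the system yields a = 2, b = -2, c = 3, d = 0, e = -3.
So q(t) = 2t^4 - 2t^3 + 3t^2 - 3.
Check: q(-1) = 4. ✓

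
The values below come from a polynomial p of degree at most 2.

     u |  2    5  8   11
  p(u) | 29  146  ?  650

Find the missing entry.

353

The 3 known points determine the degree-2 polynomial uniquely.
Write p(u) = au^2 + bu + c. Substituting each data point gives a linear system:
  4a + 2b + c = 29
  25a + 5b + c = 146
  121a + 11b + c = 650
Solving the system yields a = 5, b = 4, c = 1.
So p(u) = 5u^2 + 4u + 1.
Then p(8) = 353.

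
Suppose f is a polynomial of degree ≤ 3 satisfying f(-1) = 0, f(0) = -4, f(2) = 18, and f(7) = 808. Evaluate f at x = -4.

-72

Write f(x) = ax^3 + bx^2 + cx + d. Substituting each data point gives a linear system:
  -a + b - c + d = 0
  d = -4
  8a + 4b + 2c + d = 18
  343a + 49b + 7c + d = 808
Solving the system yields a = 2, b = 3, c = -3, d = -4.
So f(x) = 2x³ + 3x² - 3x - 4.
Then f(-4) = -72.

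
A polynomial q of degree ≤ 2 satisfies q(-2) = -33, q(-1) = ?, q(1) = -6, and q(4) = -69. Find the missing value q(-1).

The 3 known points determine the degree-2 polynomial uniquely.
Write q(t) = at^2 + bt + c. Substituting each data point gives a linear system:
  4a - 2b + c = -33
  a + b + c = -6
  16a + 4b + c = -69
Solving the system yields a = -5, b = 4, c = -5.
So q(t) = -5t^2 + 4t - 5.
Then q(-1) = -14.

-14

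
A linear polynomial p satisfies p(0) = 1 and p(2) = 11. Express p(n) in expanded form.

p(n) = 5n + 1

Write p(n) = an + b. Substituting each data point gives a linear system:
  b = 1
  2a + b = 11
Solving the system yields a = 5, b = 1.
So p(n) = 5n + 1.
Check: p(0) = 1. ✓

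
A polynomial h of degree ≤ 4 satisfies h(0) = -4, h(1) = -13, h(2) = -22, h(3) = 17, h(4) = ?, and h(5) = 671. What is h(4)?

200

On equispaced nodes a degree-4 polynomial has vanishing fifth forward difference, so
  - h(0) + 5·h(1) - 10·h(2) + 10·h(3) - 5·h(4) + h(5) = 0.
Substituting the known values and solving for h(4):
  -5·h(4) = -1000
  h(4) = 200.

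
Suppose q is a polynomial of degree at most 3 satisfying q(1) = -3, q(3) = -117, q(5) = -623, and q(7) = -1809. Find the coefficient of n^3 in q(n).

Write q(n) = an^3 + bn^2 + cn + d. Substituting each data point gives a linear system:
  a + b + c + d = -3
  27a + 9b + 3c + d = -117
  125a + 25b + 5c + d = -623
  343a + 49b + 7c + d = -1809
Solving the system yields a = -6, b = 5, c = 1, d = -3.
So q(n) = -6n^3 + 5n^2 + n - 3.
The leading coefficient is -6.

-6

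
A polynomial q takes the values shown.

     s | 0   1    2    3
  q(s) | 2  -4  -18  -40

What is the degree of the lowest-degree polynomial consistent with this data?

2

Forward differences of the values at s = 0, 1, 2, 3:
  q  : 2  -4  -18  -40
  Δ  : -6  -14  -22
  Δ^2: -8  -8
  Δ^3: 0
The second differences are constant (-8) and nonzero, while all higher differences vanish, so the minimal degree is 2.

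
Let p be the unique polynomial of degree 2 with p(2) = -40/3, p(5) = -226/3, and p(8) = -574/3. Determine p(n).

p(n) = -3n^2 + (1/3)n - 2

Write p(n) = an^2 + bn + c. Substituting each data point gives a linear system:
  4a + 2b + c = -40/3
  25a + 5b + c = -226/3
  64a + 8b + c = -574/3
Solving the system yields a = -3, b = 1/3, c = -2.
So p(n) = -3n^2 + (1/3)n - 2.
Check: p(5) = -226/3. ✓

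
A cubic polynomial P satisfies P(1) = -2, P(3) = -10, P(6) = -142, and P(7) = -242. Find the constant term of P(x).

Write P(x) = ax^3 + bx^2 + cx + d. Substituting each data point gives a linear system:
  a + b + c + d = -2
  27a + 9b + 3c + d = -10
  216a + 36b + 6c + d = -142
  343a + 49b + 7c + d = -242
Solving the system yields a = -1, b = 2, c = 1, d = -4.
So P(x) = -x^3 + 2x^2 + x - 4.
The constant term is -4.

-4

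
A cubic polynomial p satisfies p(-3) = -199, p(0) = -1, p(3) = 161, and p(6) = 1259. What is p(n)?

p(n) = 6n^3 - 2n^2 + 6n - 1

Using the Lagrange interpolation formula with nodes -3, 0, 3, 6:
  L_0(n) = n(n - 3)(n - 6) / -162
  L_1(n) = (n + 3)(n - 3)(n - 6) / 54
  L_2(n) = (n + 3)n(n - 6) / -54
  L_3(n) = (n + 3)n(n - 3) / 162
Then p(n) = -199·L_0(n) - 1·L_1(n) + 161·L_2(n) + 1259·L_3(n).
Expanding and collecting terms gives p(n) = 6n³ - 2n² + 6n - 1.
Check: p(3) = 161. ✓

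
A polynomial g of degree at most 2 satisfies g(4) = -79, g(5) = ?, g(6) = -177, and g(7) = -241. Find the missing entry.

The 3 known points determine the degree-2 polynomial uniquely.
Write g(t) = at^2 + bt + c. Substituting each data point gives a linear system:
  16a + 4b + c = -79
  36a + 6b + c = -177
  49a + 7b + c = -241
Solving the system yields a = -5, b = 1, c = -3.
So g(t) = -5t^2 + t - 3.
Then g(5) = -123.

-123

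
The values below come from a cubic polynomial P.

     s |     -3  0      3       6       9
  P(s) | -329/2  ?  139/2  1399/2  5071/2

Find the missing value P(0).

On equispaced nodes a degree-3 polynomial has vanishing fourth forward difference, so
  P(-3) - 4·P(0) + 6·P(3) - 4·P(6) + P(9) = 0.
Substituting the known values and solving for P(0):
  -4·P(0) = 10
  P(0) = -5/2.

-5/2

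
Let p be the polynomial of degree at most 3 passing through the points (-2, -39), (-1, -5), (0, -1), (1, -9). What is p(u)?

p(u) = 3u^3 - 6u^2 - 5u - 1

Write p(u) = au^3 + bu^2 + cu + d. Substituting each data point gives a linear system:
  -8a + 4b - 2c + d = -39
  -a + b - c + d = -5
  d = -1
  a + b + c + d = -9
Solving the system yields a = 3, b = -6, c = -5, d = -1.
So p(u) = 3u³ - 6u² - 5u - 1.
Check: p(-2) = -39. ✓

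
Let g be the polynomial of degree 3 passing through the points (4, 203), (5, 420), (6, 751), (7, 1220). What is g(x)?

g(x) = 4x^3 - 3x^2 - 5

Using the Lagrange interpolation formula with nodes 4, 5, 6, 7:
  L_0(x) = (x - 5)(x - 6)(x - 7) / -6
  L_1(x) = (x - 4)(x - 6)(x - 7) / 2
  L_2(x) = (x - 4)(x - 5)(x - 7) / -2
  L_3(x) = (x - 4)(x - 5)(x - 6) / 6
Then g(x) = 203·L_0(x) + 420·L_1(x) + 751·L_2(x) + 1220·L_3(x).
Expanding and collecting terms gives g(x) = 4x^3 - 3x^2 - 5.
Check: g(7) = 1220. ✓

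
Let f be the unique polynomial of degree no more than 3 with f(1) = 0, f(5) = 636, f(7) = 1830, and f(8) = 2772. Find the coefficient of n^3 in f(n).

Write f(n) = an^3 + bn^2 + cn + d. Substituting each data point gives a linear system:
  a + b + c + d = 0
  125a + 25b + 5c + d = 636
  343a + 49b + 7c + d = 1830
  512a + 64b + 8c + d = 2772
Solving the system yields a = 6, b = -5, c = 3, d = -4.
So f(n) = 6n^3 - 5n^2 + 3n - 4.
The leading coefficient is 6.

6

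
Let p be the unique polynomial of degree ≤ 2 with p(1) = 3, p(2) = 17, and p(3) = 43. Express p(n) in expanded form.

Write p(n) = an^2 + bn + c. Substituting each data point gives a linear system:
  a + b + c = 3
  4a + 2b + c = 17
  9a + 3b + c = 43
Solving the system yields a = 6, b = -4, c = 1.
So p(n) = 6n^2 - 4n + 1.
Check: p(3) = 43. ✓

p(n) = 6n^2 - 4n + 1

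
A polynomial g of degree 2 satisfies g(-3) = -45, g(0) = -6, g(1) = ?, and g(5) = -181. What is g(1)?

-17

The 3 known points determine the degree-2 polynomial uniquely.
Write g(s) = as^2 + bs + c. Substituting each data point gives a linear system:
  9a - 3b + c = -45
  c = -6
  25a + 5b + c = -181
Solving the system yields a = -6, b = -5, c = -6.
So g(s) = -6s^2 - 5s - 6.
Then g(1) = -17.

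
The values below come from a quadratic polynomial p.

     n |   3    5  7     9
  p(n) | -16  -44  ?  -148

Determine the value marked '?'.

-88

The 3 known points determine the degree-2 polynomial uniquely.
Write p(n) = an^2 + bn + c. Substituting each data point gives a linear system:
  9a + 3b + c = -16
  25a + 5b + c = -44
  81a + 9b + c = -148
Solving the system yields a = -2, b = 2, c = -4.
So p(n) = -2n^2 + 2n - 4.
Then p(7) = -88.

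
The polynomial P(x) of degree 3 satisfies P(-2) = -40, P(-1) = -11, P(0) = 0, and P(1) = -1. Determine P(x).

Write P(x) = ax^3 + bx^2 + cx + d. Substituting each data point gives a linear system:
  -8a + 4b - 2c + d = -40
  -a + b - c + d = -11
  d = 0
  a + b + c + d = -1
Solving the system yields a = 1, b = -6, c = 4, d = 0.
So P(x) = x^3 - 6x^2 + 4x.
Check: P(-2) = -40. ✓

P(x) = x^3 - 6x^2 + 4x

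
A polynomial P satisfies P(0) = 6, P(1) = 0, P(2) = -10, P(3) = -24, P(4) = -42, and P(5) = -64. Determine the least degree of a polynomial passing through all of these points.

Forward differences of the values at x = 0, 1, 2, 3, 4, 5:
  P  : 6  0  -10  -24  -42  -64
  Δ  : -6  -10  -14  -18  -22
  Δ^2: -4  -4  -4  -4
  Δ^3: 0  0  0
  Δ^4: 0  0
  Δ^5: 0
The second differences are constant (-4) and nonzero, while all higher differences vanish, so the minimal degree is 2.

2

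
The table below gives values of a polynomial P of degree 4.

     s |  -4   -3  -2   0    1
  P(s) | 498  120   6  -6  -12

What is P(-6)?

Write P(s) = as^4 + bs^3 + cs^2 + ds + e. Substituting each data point gives a linear system:
  256a - 64b + 16c - 4d + e = 498
  81a - 27b + 9c - 3d + e = 120
  16a - 8b + 4c - 2d + e = 6
  e = -6
  a + b + c + d + e = -12
Solving the system yields a = 3, b = 3, c = -6, d = -6, e = -6.
So P(s) = 3s⁴ + 3s³ - 6s² - 6s - 6.
Then P(-6) = 3054.

3054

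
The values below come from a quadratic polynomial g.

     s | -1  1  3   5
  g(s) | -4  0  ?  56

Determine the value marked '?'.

On equispaced nodes a degree-2 polynomial has vanishing third forward difference, so
  - g(-1) + 3·g(1) - 3·g(3) + g(5) = 0.
Substituting the known values and solving for g(3):
  -3·g(3) = -60
  g(3) = 20.

20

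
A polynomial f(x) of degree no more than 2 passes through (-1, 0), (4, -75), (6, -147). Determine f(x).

Using the Lagrange interpolation formula with nodes -1, 4, 6:
  L_0(x) = (x - 4)(x - 6) / 35
  L_1(x) = (x + 1)(x - 6) / -10
  L_2(x) = (x + 1)(x - 4) / 14
Then f(x) = 0·L_0(x) - 75·L_1(x) - 147·L_2(x).
Expanding and collecting terms gives f(x) = -3x^2 - 6x - 3.
Check: f(6) = -147. ✓

f(x) = -3x^2 - 6x - 3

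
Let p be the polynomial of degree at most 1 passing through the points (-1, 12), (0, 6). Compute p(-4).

Using the Lagrange interpolation formula with nodes -1, 0:
  L_0(u) = u / -1
  L_1(u) = (u + 1) / 1
Then p(u) = 12·L_0(u) + 6·L_1(u).
Expanding and collecting terms gives p(u) = -6u + 6.
Evaluating at u = -4: p(-4) = 30.

30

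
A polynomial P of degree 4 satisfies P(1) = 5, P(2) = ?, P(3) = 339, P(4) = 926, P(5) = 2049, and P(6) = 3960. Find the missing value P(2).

The 5 known points determine the degree-4 polynomial uniquely.
Write P(u) = au^4 + bu^3 + cu^2 + du + e. Substituting each data point gives a linear system:
  a + b + c + d + e = 5
  81a + 27b + 9c + 3d + e = 339
  256a + 64b + 16c + 4d + e = 926
  625a + 125b + 25c + 5d + e = 2049
  1296a + 216b + 36c + 6d + e = 3960
Solving the system yields a = 2, b = 6, c = 2, d = 1, e = -6.
So P(u) = 2u^4 + 6u^3 + 2u^2 + u - 6.
Then P(2) = 84.

84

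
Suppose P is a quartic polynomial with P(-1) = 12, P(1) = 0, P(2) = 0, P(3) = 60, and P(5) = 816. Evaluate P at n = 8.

Using the Lagrange interpolation formula with nodes -1, 1, 2, 3, 5:
  L_0(n) = (n - 1)(n - 2)(n - 3)(n - 5) / 144
  L_1(n) = (n + 1)(n - 2)(n - 3)(n - 5) / -16
  L_2(n) = (n + 1)(n - 1)(n - 3)(n - 5) / 9
  L_3(n) = (n + 1)(n - 1)(n - 2)(n - 5) / -16
  L_4(n) = (n + 1)(n - 1)(n - 2)(n - 3) / 144
Then P(n) = 12·L_0(n) + 0·L_1(n) + 0·L_2(n) + 60·L_3(n) + 816·L_4(n).
Expanding and collecting terms gives P(n) = 2n^4 - 3n^3 - 2n^2 - 3n + 6.
Evaluating at n = 8: P(8) = 6510.

6510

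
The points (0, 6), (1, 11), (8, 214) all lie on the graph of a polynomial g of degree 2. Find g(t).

Write g(t) = at^2 + bt + c. Substituting each data point gives a linear system:
  c = 6
  a + b + c = 11
  64a + 8b + c = 214
Solving the system yields a = 3, b = 2, c = 6.
So g(t) = 3t^2 + 2t + 6.
Check: g(8) = 214. ✓

g(t) = 3t^2 + 2t + 6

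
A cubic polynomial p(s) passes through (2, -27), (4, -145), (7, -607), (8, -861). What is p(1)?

-7

Write p(s) = as^3 + bs^2 + cs + d. Substituting each data point gives a linear system:
  8a + 4b + 2c + d = -27
  64a + 16b + 4c + d = -145
  343a + 49b + 7c + d = -607
  512a + 64b + 8c + d = -861
Solving the system yields a = -1, b = -6, c = 5, d = -5.
So p(s) = -s^3 - 6s^2 + 5s - 5.
Then p(1) = -7.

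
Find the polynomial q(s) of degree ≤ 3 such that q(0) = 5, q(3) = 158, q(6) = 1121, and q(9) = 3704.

Using the Lagrange interpolation formula with nodes 0, 3, 6, 9:
  L_0(s) = (s - 3)(s - 6)(s - 9) / -162
  L_1(s) = s(s - 6)(s - 9) / 54
  L_2(s) = s(s - 3)(s - 9) / -54
  L_3(s) = s(s - 3)(s - 6) / 162
Then q(s) = 5·L_0(s) + 158·L_1(s) + 1121·L_2(s) + 3704·L_3(s).
Expanding and collecting terms gives q(s) = 5s³ + 6s + 5.
Check: q(9) = 3704. ✓

q(s) = 5s^3 + 6s + 5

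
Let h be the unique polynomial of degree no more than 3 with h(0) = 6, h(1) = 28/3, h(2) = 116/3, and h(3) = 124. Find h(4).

886/3

Write h(t) = at^3 + bt^2 + ct + d. Substituting each data point gives a linear system:
  d = 6
  a + b + c + d = 28/3
  8a + 4b + 2c + d = 116/3
  27a + 9b + 3c + d = 124
Solving the system yields a = 5, b = -2, c = 1/3, d = 6.
So h(t) = 5t^3 - 2t^2 + (1/3)t + 6.
Then h(4) = 886/3.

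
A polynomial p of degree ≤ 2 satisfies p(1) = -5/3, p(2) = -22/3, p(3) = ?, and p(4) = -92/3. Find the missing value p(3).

On equispaced nodes a degree-2 polynomial has vanishing third forward difference, so
  - p(1) + 3·p(2) - 3·p(3) + p(4) = 0.
Substituting the known values and solving for p(3):
  -3·p(3) = 51
  p(3) = -17.

-17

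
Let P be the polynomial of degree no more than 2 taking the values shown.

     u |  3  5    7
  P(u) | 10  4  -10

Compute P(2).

Forward differences of the values at u = 3, 5, 7:
  P  : 10  4  -10
  Δ  : -6  -14
  Δ^2: -8
The second differences are constant, confirming degree 2.
Interpolating (Newton forward form) and evaluating at u = 2 gives P(2) = 10.

10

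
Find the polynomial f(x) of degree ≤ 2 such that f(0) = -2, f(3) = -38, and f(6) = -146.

Write f(x) = ax^2 + bx + c. Substituting each data point gives a linear system:
  c = -2
  9a + 3b + c = -38
  36a + 6b + c = -146
Solving the system yields a = -4, b = 0, c = -2.
So f(x) = -4x² - 2.
Check: f(6) = -146. ✓

f(x) = -4x^2 - 2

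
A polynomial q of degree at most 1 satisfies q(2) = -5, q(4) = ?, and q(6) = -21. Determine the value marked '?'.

-13

On equispaced nodes a degree-1 polynomial has vanishing second forward difference, so
  q(2) - 2·q(4) + q(6) = 0.
Substituting the known values and solving for q(4):
  -2·q(4) = 26
  q(4) = -13.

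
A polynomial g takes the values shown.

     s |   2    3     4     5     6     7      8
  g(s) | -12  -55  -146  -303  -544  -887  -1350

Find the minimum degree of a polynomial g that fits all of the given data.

Forward differences of the values at s = 2, 3, 4, 5, 6, 7, 8:
  g  : -12  -55  -146  -303  -544  -887  -1350
  Δ  : -43  -91  -157  -241  -343  -463
  Δ^2: -48  -66  -84  -102  -120
  Δ^3: -18  -18  -18  -18
  Δ^4: 0  0  0
  Δ^5: 0  0
  Δ^6: 0
The third differences are constant (-18) and nonzero, while all higher differences vanish, so the minimal degree is 3.

3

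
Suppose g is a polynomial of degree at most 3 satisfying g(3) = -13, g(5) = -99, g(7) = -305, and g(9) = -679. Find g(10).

Forward differences of the values at x = 3, 5, 7, 9:
  g  : -13  -99  -305  -679
  Δ  : -86  -206  -374
  Δ^2: -120  -168
  Δ^3: -48
The third differences are constant, confirming degree 3.
Interpolating (Newton forward form) and evaluating at x = 10 gives g(10) = -944.

-944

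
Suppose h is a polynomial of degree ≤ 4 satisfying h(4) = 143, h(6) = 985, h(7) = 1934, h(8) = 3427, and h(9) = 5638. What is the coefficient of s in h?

Write h(s) = as^4 + bs^3 + cs^2 + ds + e. Substituting each data point gives a linear system:
  256a + 64b + 16c + 4d + e = 143
  1296a + 216b + 36c + 6d + e = 985
  2401a + 343b + 49c + 7d + e = 1934
  4096a + 512b + 64c + 8d + e = 3427
  6561a + 729b + 81c + 9d + e = 5638
Solving the system yields a = 1, b = -1, c = -2, d = -3, e = -5.
So h(s) = s⁴ - s³ - 2s² - 3s - 5.
The coefficient of s is -3.

-3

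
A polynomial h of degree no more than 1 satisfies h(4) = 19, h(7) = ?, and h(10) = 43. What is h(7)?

The 2 known points determine the degree-1 polynomial uniquely.
Write h(t) = at + b. Substituting each data point gives a linear system:
  4a + b = 19
  10a + b = 43
Solving the system yields a = 4, b = 3.
So h(t) = 4t + 3.
Then h(7) = 31.

31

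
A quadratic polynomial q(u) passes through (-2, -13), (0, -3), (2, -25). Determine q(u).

q(u) = -4u^2 - 3u - 3

Write q(u) = au^2 + bu + c. Substituting each data point gives a linear system:
  4a - 2b + c = -13
  c = -3
  4a + 2b + c = -25
Solving the system yields a = -4, b = -3, c = -3.
So q(u) = -4u² - 3u - 3.
Check: q(2) = -25. ✓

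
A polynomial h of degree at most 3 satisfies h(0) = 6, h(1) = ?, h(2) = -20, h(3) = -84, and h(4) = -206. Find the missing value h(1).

4

The 4 known points determine the degree-3 polynomial uniquely.
Write h(t) = at^3 + bt^2 + ct + d. Substituting each data point gives a linear system:
  d = 6
  8a + 4b + 2c + d = -20
  27a + 9b + 3c + d = -84
  64a + 16b + 4c + d = -206
Solving the system yields a = -3, b = -2, c = 3, d = 6.
So h(t) = -3t^3 - 2t^2 + 3t + 6.
Then h(1) = 4.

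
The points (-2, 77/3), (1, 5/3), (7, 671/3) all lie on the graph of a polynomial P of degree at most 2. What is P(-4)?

Using the Lagrange interpolation formula with nodes -2, 1, 7:
  L_0(u) = (u - 1)(u - 7) / 27
  L_1(u) = (u + 2)(u - 7) / -18
  L_2(u) = (u + 2)(u - 1) / 54
Then P(u) = 77/3·L_0(u) + 5/3·L_1(u) + 671/3·L_2(u).
Expanding and collecting terms gives P(u) = 5u^2 - 3u - 1/3.
Evaluating at u = -4: P(-4) = 275/3.

275/3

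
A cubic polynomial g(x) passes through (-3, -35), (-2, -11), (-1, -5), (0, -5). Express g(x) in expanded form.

g(x) = 2x^3 + 3x^2 + x - 5

Using the Lagrange interpolation formula with nodes -3, -2, -1, 0:
  L_0(x) = (x + 2)(x + 1)x / -6
  L_1(x) = (x + 3)(x + 1)x / 2
  L_2(x) = (x + 3)(x + 2)x / -2
  L_3(x) = (x + 3)(x + 2)(x + 1) / 6
Then g(x) = -35·L_0(x) - 11·L_1(x) - 5·L_2(x) - 5·L_3(x).
Expanding and collecting terms gives g(x) = 2x^3 + 3x^2 + x - 5.
Check: g(-1) = -5. ✓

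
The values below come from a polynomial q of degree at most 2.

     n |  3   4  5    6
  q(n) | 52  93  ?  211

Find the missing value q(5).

The 3 known points determine the degree-2 polynomial uniquely.
Write q(n) = an^2 + bn + c. Substituting each data point gives a linear system:
  9a + 3b + c = 52
  16a + 4b + c = 93
  36a + 6b + c = 211
Solving the system yields a = 6, b = -1, c = 1.
So q(n) = 6n² - n + 1.
Then q(5) = 146.

146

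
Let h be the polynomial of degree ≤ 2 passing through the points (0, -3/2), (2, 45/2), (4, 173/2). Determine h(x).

Write h(x) = ax^2 + bx + c. Substituting each data point gives a linear system:
  c = -3/2
  4a + 2b + c = 45/2
  16a + 4b + c = 173/2
Solving the system yields a = 5, b = 2, c = -3/2.
So h(x) = 5x² + 2x - 3/2.
Check: h(4) = 173/2. ✓

h(x) = 5x^2 + 2x - 3/2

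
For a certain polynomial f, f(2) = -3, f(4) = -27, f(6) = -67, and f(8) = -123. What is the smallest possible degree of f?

Forward differences of the values at s = 2, 4, 6, 8:
  f  : -3  -27  -67  -123
  Δ  : -24  -40  -56
  Δ^2: -16  -16
  Δ^3: 0
The second differences are constant (-16) and nonzero, while all higher differences vanish, so the minimal degree is 2.

2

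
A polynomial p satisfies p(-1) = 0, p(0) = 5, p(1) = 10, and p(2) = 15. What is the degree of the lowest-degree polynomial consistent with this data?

1

Forward differences of the values at s = -1, 0, 1, 2:
  p  : 0  5  10  15
  Δ  : 5  5  5
  Δ^2: 0  0
  Δ^3: 0
The first differences are constant (5) and nonzero, while all higher differences vanish, so the minimal degree is 1.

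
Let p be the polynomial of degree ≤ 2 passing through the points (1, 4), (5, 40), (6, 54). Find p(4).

28

Write p(t) = at^2 + bt + c. Substituting each data point gives a linear system:
  a + b + c = 4
  25a + 5b + c = 40
  36a + 6b + c = 54
Solving the system yields a = 1, b = 3, c = 0.
So p(t) = t² + 3t.
Then p(4) = 28.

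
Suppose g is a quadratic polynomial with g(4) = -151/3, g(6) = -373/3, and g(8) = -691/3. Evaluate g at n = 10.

-1105/3

Write g(n) = an^2 + bn + c. Substituting each data point gives a linear system:
  16a + 4b + c = -151/3
  36a + 6b + c = -373/3
  64a + 8b + c = -691/3
Solving the system yields a = -4, b = 3, c = 5/3.
So g(n) = -4n^2 + 3n + 5/3.
Then g(10) = -1105/3.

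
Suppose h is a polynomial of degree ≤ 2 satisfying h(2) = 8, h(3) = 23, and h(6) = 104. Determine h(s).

h(s) = 3s^2 - 4

Using the Lagrange interpolation formula with nodes 2, 3, 6:
  L_0(s) = (s - 3)(s - 6) / 4
  L_1(s) = (s - 2)(s - 6) / -3
  L_2(s) = (s - 2)(s - 3) / 12
Then h(s) = 8·L_0(s) + 23·L_1(s) + 104·L_2(s).
Expanding and collecting terms gives h(s) = 3s² - 4.
Check: h(3) = 23. ✓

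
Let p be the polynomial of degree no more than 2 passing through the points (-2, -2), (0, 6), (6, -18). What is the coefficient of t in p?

2

Write p(t) = at^2 + bt + c. Substituting each data point gives a linear system:
  4a - 2b + c = -2
  c = 6
  36a + 6b + c = -18
Solving the system yields a = -1, b = 2, c = 6.
So p(t) = -t^2 + 2t + 6.
The coefficient of t is 2.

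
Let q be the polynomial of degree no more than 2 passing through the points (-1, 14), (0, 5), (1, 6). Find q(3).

38

Forward differences of the values at s = -1, 0, 1:
  q  : 14  5  6
  Δ  : -9  1
  Δ^2: 10
The second differences are constant, confirming degree 2.
Interpolating (Newton forward form) and evaluating at s = 3 gives q(3) = 38.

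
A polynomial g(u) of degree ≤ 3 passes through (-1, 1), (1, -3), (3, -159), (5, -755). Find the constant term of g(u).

Write g(u) = au^3 + bu^2 + cu + d. Substituting each data point gives a linear system:
  -a + b - c + d = 1
  a + b + c + d = -3
  27a + 9b + 3c + d = -159
  125a + 25b + 5c + d = -755
Solving the system yields a = -6, b = -1, c = 4, d = 0.
So g(u) = -6u^3 - u^2 + 4u.
The constant term is 0.

0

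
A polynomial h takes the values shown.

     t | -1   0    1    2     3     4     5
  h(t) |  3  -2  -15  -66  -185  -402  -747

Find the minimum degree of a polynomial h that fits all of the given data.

3

Forward differences of the values at t = -1, 0, 1, 2, 3, 4, 5:
  h  : 3  -2  -15  -66  -185  -402  -747
  Δ  : -5  -13  -51  -119  -217  -345
  Δ^2: -8  -38  -68  -98  -128
  Δ^3: -30  -30  -30  -30
  Δ^4: 0  0  0
  Δ^5: 0  0
  Δ^6: 0
The third differences are constant (-30) and nonzero, while all higher differences vanish, so the minimal degree is 3.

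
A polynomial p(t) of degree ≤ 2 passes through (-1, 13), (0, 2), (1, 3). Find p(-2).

Using the Lagrange interpolation formula with nodes -1, 0, 1:
  L_0(t) = t(t - 1) / 2
  L_1(t) = (t + 1)(t - 1) / -1
  L_2(t) = (t + 1)t / 2
Then p(t) = 13·L_0(t) + 2·L_1(t) + 3·L_2(t).
Expanding and collecting terms gives p(t) = 6t^2 - 5t + 2.
Evaluating at t = -2: p(-2) = 36.

36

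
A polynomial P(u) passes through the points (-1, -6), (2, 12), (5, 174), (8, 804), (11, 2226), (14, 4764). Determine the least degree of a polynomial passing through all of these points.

3

Forward differences of the values at u = -1, 2, 5, 8, 11, 14:
  P  : -6  12  174  804  2226  4764
  Δ  : 18  162  630  1422  2538
  Δ^2: 144  468  792  1116
  Δ^3: 324  324  324
  Δ^4: 0  0
  Δ^5: 0
The third differences are constant (324) and nonzero, while all higher differences vanish, so the minimal degree is 3.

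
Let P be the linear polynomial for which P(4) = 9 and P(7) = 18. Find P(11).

Using the Lagrange interpolation formula with nodes 4, 7:
  L_0(s) = (s - 7) / -3
  L_1(s) = (s - 4) / 3
Then P(s) = 9·L_0(s) + 18·L_1(s).
Expanding and collecting terms gives P(s) = 3s - 3.
Evaluating at s = 11: P(11) = 30.

30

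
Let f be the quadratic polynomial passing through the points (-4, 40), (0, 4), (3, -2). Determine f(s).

f(s) = s^2 - 5s + 4

Using the Lagrange interpolation formula with nodes -4, 0, 3:
  L_0(s) = s(s - 3) / 28
  L_1(s) = (s + 4)(s - 3) / -12
  L_2(s) = (s + 4)s / 21
Then f(s) = 40·L_0(s) + 4·L_1(s) - 2·L_2(s).
Expanding and collecting terms gives f(s) = s^2 - 5s + 4.
Check: f(3) = -2. ✓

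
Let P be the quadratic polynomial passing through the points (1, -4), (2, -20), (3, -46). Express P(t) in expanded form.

P(t) = -5t^2 - t + 2

Write P(t) = at^2 + bt + c. Substituting each data point gives a linear system:
  a + b + c = -4
  4a + 2b + c = -20
  9a + 3b + c = -46
Solving the system yields a = -5, b = -1, c = 2.
So P(t) = -5t² - t + 2.
Check: P(1) = -4. ✓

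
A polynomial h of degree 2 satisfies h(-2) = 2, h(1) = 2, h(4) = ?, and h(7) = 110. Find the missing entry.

38

The 3 known points determine the degree-2 polynomial uniquely.
Write h(x) = ax^2 + bx + c. Substituting each data point gives a linear system:
  4a - 2b + c = 2
  a + b + c = 2
  49a + 7b + c = 110
Solving the system yields a = 2, b = 2, c = -2.
So h(x) = 2x^2 + 2x - 2.
Then h(4) = 38.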